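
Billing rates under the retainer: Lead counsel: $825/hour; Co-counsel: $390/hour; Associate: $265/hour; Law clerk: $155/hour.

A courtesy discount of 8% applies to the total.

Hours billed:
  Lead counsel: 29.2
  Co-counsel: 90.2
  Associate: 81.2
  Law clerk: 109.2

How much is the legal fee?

$89,895.04

Lead counsel: 29.2 × $825 = $24,090.00
Co-counsel: 90.2 × $390 = $35,178.00
Associate: 81.2 × $265 = $21,518.00
Law clerk: 109.2 × $155 = $16,926.00
Subtotal: $97,712.00
Less 8% discount: −$7,816.96
Total: $97,712.00 − $7,816.96 = $89,895.04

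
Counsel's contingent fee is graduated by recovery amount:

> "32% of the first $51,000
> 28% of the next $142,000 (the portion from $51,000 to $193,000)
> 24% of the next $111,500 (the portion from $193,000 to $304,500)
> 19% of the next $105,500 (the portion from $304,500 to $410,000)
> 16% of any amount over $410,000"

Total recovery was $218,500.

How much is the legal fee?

$62,200.00

First $51,000 at 32% = $16,320.00
Next $142,000 at 28% = $39,760.00
Remaining $25,500 at 24% = $6,120.00
Fee: $16,320.00 + $39,760.00 + $6,120.00 = $62,200.00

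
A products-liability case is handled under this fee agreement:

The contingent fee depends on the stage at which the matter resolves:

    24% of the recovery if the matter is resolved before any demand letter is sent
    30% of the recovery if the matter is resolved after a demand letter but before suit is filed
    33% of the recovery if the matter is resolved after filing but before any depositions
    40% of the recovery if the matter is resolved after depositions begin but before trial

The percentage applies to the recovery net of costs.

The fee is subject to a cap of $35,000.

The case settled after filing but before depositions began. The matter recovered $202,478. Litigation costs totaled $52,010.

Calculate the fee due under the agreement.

$35,000.00

Fee base (net of costs): $202,478 − $52,010 = $150,468
The matter settled after filing but before depositions began, so the 33% rate applies.
$150,468 × 33% = $49,654.44
$49,654.44 exceeds the $35,000 cap, so the fee is capped at $35,000.00.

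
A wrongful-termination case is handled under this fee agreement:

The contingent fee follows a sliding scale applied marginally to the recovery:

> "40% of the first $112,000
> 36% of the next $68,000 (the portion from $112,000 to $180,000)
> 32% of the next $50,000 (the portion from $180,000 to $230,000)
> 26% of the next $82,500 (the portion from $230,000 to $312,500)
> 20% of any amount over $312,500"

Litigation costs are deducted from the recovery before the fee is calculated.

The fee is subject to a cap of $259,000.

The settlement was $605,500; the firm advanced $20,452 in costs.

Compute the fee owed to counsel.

$161,239.60

Fee base (net of costs): $605,500 − $20,452 = $585,048
First $112,000 at 40% = $44,800.00
Next $68,000 at 36% = $24,480.00
Next $50,000 at 32% = $16,000.00
Next $82,500 at 26% = $21,450.00
Remaining $272,548 at 20% = $54,509.60
Fee: $44,800.00 + $24,480.00 + $16,000.00 + $21,450.00 + $54,509.60 = $161,239.60
$161,239.60 is under the $259,000 cap.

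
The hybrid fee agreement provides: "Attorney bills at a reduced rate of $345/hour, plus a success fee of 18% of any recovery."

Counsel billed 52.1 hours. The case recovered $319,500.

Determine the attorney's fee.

$75,484.50

Hourly: 52.1 × $345 = $17,974.50
Success fee: 18% of $319,500 = $57,510.00
Total: $17,974.50 + $57,510.00 = $75,484.50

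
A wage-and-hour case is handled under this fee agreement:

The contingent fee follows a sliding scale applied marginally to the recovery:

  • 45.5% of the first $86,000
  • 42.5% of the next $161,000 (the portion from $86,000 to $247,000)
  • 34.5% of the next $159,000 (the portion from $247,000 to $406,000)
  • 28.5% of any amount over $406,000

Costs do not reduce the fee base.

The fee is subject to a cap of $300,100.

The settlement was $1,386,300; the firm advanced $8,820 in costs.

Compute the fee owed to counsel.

$300,100.00

Fee base is the gross recovery, $1,386,300; costs are reimbursed separately.
First $86,000 at 45.5% = $39,130.00
Next $161,000 at 42.5% = $68,425.00
Next $159,000 at 34.5% = $54,855.00
Remaining $980,300 at 28.5% = $279,385.50
Fee: $39,130.00 + $68,425.00 + $54,855.00 + $279,385.50 = $441,795.50
$441,795.50 exceeds the $300,100 cap, so the fee is capped at $300,100.00.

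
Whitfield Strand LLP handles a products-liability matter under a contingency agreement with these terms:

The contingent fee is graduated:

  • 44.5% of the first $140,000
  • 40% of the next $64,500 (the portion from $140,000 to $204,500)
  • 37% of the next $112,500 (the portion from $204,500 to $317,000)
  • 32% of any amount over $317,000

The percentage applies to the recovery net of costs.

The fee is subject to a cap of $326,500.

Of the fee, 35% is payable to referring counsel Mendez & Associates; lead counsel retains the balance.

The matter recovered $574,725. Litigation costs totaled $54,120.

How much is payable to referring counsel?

$68,207.51

Fee base (net of costs): $574,725 − $54,120 = $520,605
First $140,000 at 44.5% = $62,300.00
Next $64,500 at 40% = $25,800.00
Next $112,500 at 37% = $41,625.00
Remaining $203,605 at 32% = $65,153.60
Fee: $62,300.00 + $25,800.00 + $41,625.00 + $65,153.60 = $194,878.60
$194,878.60 is under the $326,500 cap.
Referral share: 35% of $194,878.60 = $68,207.51; lead counsel retains $194,878.60 − $68,207.51 = $126,671.09.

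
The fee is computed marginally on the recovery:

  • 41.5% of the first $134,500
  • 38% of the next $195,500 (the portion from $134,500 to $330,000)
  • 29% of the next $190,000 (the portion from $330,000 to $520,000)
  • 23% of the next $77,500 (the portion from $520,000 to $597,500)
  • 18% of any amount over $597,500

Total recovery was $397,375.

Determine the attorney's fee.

First $134,500 at 41.5% = $55,817.50
Next $195,500 at 38% = $74,290.00
Remaining $67,375 at 29% = $19,538.75
Fee: $55,817.50 + $74,290.00 + $19,538.75 = $149,646.25

$149,646.25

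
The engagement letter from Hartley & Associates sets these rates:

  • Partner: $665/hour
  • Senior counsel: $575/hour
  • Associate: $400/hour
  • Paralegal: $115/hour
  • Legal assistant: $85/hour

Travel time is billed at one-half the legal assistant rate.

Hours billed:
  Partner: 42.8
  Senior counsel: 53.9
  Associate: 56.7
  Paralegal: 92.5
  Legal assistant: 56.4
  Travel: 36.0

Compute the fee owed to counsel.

$99,096.00

Partner: 42.8 × $665 = $28,462.00
Senior counsel: 53.9 × $575 = $30,992.50
Associate: 56.7 × $400 = $22,680.00
Paralegal: 92.5 × $115 = $10,637.50
Legal assistant: 56.4 × $85 = $4,794.00
Subtotal: $28,462.00 + $30,992.50 + $22,680.00 + $10,637.50 + $4,794.00 = $97,566.00
Travel: 36.0 × ($85 ÷ 2) = 36.0 × $42.50 = $1,530.00
Total: $97,566.00 + $1,530.00 = $99,096.00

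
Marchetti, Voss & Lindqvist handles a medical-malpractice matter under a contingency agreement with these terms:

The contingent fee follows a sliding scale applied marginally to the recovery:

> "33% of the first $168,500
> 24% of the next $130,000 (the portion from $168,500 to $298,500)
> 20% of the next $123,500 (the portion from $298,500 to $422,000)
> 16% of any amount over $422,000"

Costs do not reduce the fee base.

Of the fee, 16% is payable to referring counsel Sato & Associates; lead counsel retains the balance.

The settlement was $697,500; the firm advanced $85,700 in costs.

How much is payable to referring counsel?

Fee base is the gross recovery, $697,500; costs are reimbursed separately.
First $168,500 at 33% = $55,605.00
Next $130,000 at 24% = $31,200.00
Next $123,500 at 20% = $24,700.00
Remaining $275,500 at 16% = $44,080.00
Fee: $55,605.00 + $31,200.00 + $24,700.00 + $44,080.00 = $155,585.00
Referral share: 16% of $155,585.00 = $24,893.60; lead counsel retains $155,585.00 − $24,893.60 = $130,691.40.

$24,893.60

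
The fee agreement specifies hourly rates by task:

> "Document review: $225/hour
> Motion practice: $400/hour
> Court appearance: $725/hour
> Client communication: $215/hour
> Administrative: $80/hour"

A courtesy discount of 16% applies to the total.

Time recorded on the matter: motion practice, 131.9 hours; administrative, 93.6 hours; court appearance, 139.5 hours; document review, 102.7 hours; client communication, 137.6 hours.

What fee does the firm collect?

Document review: 102.7 × $225 = $23,107.50
Motion practice: 131.9 × $400 = $52,760.00
Court appearance: 139.5 × $725 = $101,137.50
Client communication: 137.6 × $215 = $29,584.00
Administrative: 93.6 × $80 = $7,488.00
Subtotal: $214,077.00
Less 16% discount: −$34,252.32
Total: $214,077.00 − $34,252.32 = $179,824.68

$179,824.68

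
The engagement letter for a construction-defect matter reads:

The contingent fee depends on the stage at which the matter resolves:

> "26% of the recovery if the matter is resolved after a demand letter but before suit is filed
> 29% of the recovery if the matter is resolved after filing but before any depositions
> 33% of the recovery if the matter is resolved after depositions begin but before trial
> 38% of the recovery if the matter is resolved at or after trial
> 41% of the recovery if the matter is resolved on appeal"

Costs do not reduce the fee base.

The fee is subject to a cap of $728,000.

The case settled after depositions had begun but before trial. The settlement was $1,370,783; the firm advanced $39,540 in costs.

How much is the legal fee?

Fee base is the gross recovery, $1,370,783; costs are reimbursed separately.
The matter settled after depositions had begun but before trial, so the 33% rate applies.
$1,370,783 × 33% = $452,358.39
$452,358.39 is under the $728,000 cap.

$452,358.39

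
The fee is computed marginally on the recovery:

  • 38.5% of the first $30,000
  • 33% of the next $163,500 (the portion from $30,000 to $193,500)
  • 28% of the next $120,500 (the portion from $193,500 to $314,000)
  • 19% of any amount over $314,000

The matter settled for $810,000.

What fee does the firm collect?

First $30,000 at 38.5% = $11,550.00
Next $163,500 at 33% = $53,955.00
Next $120,500 at 28% = $33,740.00
Remaining $496,000 at 19% = $94,240.00
Fee: $11,550.00 + $53,955.00 + $33,740.00 + $94,240.00 = $193,485.00

$193,485.00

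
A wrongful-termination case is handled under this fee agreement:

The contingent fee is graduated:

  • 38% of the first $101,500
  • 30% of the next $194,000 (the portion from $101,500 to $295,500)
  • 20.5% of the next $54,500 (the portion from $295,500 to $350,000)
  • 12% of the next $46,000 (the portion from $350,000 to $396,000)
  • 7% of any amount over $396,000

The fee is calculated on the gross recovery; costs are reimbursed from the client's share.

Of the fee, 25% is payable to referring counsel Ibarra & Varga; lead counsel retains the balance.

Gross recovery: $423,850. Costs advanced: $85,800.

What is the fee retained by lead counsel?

Fee base is the gross recovery, $423,850; costs are reimbursed separately.
First $101,500 at 38% = $38,570.00
Next $194,000 at 30% = $58,200.00
Next $54,500 at 20.5% = $11,172.50
Next $46,000 at 12% = $5,520.00
Remaining $27,850 at 7% = $1,949.50
Fee: $38,570.00 + $58,200.00 + $11,172.50 + $5,520.00 + $1,949.50 = $115,412.00
Referral share: 25% of $115,412.00 = $28,853.00; lead counsel retains $115,412.00 − $28,853.00 = $86,559.00.

$86,559.00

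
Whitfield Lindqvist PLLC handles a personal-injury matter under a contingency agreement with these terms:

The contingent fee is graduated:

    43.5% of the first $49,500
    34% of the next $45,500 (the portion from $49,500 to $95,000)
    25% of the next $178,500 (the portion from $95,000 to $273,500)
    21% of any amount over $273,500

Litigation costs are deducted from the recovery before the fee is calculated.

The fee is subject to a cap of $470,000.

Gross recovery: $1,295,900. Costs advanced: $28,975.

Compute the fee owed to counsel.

Fee base (net of costs): $1,295,900 − $28,975 = $1,266,925
First $49,500 at 43.5% = $21,532.50
Next $45,500 at 34% = $15,470.00
Next $178,500 at 25% = $44,625.00
Remaining $993,425 at 21% = $208,619.25
Fee: $21,532.50 + $15,470.00 + $44,625.00 + $208,619.25 = $290,246.75
$290,246.75 is under the $470,000 cap.

$290,246.75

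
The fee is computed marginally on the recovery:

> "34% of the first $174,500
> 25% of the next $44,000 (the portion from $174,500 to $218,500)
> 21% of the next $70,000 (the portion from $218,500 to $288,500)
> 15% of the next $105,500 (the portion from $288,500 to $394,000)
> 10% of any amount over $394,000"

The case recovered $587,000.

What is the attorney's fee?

First $174,500 at 34% = $59,330.00
Next $44,000 at 25% = $11,000.00
Next $70,000 at 21% = $14,700.00
Next $105,500 at 15% = $15,825.00
Remaining $193,000 at 10% = $19,300.00
Fee: $59,330.00 + $11,000.00 + $14,700.00 + $15,825.00 + $19,300.00 = $120,155.00

$120,155.00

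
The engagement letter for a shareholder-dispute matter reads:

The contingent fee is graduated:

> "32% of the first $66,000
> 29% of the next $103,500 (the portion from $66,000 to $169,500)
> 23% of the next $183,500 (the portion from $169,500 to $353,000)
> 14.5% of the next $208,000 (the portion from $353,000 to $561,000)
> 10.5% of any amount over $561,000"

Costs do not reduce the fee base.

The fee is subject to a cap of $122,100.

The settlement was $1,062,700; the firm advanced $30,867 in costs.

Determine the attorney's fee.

$122,100.00

Fee base is the gross recovery, $1,062,700; costs are reimbursed separately.
First $66,000 at 32% = $21,120.00
Next $103,500 at 29% = $30,015.00
Next $183,500 at 23% = $42,205.00
Next $208,000 at 14.5% = $30,160.00
Remaining $501,700 at 10.5% = $52,678.50
Fee: $21,120.00 + $30,015.00 + $42,205.00 + $30,160.00 + $52,678.50 = $176,178.50
$176,178.50 exceeds the $122,100 cap, so the fee is capped at $122,100.00.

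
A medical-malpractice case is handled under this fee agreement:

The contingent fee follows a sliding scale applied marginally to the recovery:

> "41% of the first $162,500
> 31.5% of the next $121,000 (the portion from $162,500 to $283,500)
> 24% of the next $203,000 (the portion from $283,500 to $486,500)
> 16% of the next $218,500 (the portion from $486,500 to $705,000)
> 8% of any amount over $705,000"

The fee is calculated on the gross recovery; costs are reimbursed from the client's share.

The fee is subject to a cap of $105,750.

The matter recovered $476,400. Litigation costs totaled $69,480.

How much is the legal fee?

Fee base is the gross recovery, $476,400; costs are reimbursed separately.
First $162,500 at 41% = $66,625.00
Next $121,000 at 31.5% = $38,115.00
Remaining $192,900 at 24% = $46,296.00
Fee: $66,625.00 + $38,115.00 + $46,296.00 = $151,036.00
$151,036.00 exceeds the $105,750 cap, so the fee is capped at $105,750.00.

$105,750.00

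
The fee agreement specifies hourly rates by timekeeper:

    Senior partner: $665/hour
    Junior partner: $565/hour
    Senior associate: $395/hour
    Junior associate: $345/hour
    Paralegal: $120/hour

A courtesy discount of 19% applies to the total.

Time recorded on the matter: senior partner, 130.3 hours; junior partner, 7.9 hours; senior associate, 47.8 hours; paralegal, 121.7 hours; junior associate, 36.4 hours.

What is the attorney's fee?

Senior partner: 130.3 × $665 = $86,649.50
Junior partner: 7.9 × $565 = $4,463.50
Senior associate: 47.8 × $395 = $18,881.00
Junior associate: 36.4 × $345 = $12,558.00
Paralegal: 121.7 × $120 = $14,604.00
Subtotal: $137,156.00
Less 19% discount: −$26,059.64
Total: $137,156.00 − $26,059.64 = $111,096.36

$111,096.36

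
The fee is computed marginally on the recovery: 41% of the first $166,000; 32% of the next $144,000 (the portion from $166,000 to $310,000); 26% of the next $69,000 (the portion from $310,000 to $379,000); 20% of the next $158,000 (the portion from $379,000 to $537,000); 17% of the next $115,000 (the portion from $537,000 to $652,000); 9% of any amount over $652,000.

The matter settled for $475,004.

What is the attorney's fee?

First $166,000 at 41% = $68,060.00
Next $144,000 at 32% = $46,080.00
Next $69,000 at 26% = $17,940.00
Remaining $96,004 at 20% = $19,200.80
Fee: $68,060.00 + $46,080.00 + $17,940.00 + $19,200.80 = $151,280.80

$151,280.80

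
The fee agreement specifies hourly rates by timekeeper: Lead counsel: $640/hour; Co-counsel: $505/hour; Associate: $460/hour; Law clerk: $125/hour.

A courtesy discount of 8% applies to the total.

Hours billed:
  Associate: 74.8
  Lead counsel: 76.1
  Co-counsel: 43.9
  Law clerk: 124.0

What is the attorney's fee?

Lead counsel: 76.1 × $640 = $48,704.00
Co-counsel: 43.9 × $505 = $22,169.50
Associate: 74.8 × $460 = $34,408.00
Law clerk: 124.0 × $125 = $15,500.00
Subtotal: $120,781.50
Less 8% discount: −$9,662.52
Total: $120,781.50 − $9,662.52 = $111,118.98

$111,118.98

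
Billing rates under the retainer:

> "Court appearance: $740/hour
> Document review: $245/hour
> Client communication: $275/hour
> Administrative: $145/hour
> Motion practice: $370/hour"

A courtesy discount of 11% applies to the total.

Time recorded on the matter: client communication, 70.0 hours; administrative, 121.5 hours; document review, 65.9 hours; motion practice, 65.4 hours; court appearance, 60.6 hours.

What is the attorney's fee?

$108,628.95

Court appearance: 60.6 × $740 = $44,844.00
Document review: 65.9 × $245 = $16,145.50
Client communication: 70.0 × $275 = $19,250.00
Administrative: 121.5 × $145 = $17,617.50
Motion practice: 65.4 × $370 = $24,198.00
Subtotal: $122,055.00
Less 11% discount: −$13,426.05
Total: $122,055.00 − $13,426.05 = $108,628.95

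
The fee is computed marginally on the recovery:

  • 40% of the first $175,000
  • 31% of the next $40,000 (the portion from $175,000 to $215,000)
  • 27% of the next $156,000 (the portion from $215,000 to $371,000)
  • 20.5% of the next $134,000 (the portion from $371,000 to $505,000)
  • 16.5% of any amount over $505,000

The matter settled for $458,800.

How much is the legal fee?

First $175,000 at 40% = $70,000.00
Next $40,000 at 31% = $12,400.00
Next $156,000 at 27% = $42,120.00
Remaining $87,800 at 20.5% = $17,999.00
Fee: $70,000.00 + $12,400.00 + $42,120.00 + $17,999.00 = $142,519.00

$142,519.00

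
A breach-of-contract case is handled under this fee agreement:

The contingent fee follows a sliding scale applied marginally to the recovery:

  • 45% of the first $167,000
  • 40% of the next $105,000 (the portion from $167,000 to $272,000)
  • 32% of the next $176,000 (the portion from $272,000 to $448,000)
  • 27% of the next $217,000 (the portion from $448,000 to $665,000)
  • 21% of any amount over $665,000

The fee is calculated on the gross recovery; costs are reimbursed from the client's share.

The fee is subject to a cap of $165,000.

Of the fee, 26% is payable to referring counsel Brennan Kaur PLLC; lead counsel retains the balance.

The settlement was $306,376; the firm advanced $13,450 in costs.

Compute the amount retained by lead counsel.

Fee base is the gross recovery, $306,376; costs are reimbursed separately.
First $167,000 at 45% = $75,150.00
Next $105,000 at 40% = $42,000.00
Remaining $34,376 at 32% = $11,000.32
Fee: $75,150.00 + $42,000.00 + $11,000.32 = $128,150.32
$128,150.32 is under the $165,000 cap.
Referral share: 26% of $128,150.32 = $33,319.08; lead counsel retains $128,150.32 − $33,319.08 = $94,831.24.

$94,831.24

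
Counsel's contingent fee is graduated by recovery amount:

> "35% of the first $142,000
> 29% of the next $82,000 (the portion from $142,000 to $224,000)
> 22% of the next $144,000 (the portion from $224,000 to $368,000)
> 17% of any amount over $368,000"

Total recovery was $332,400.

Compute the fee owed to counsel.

$97,328.00

First $142,000 at 35% = $49,700.00
Next $82,000 at 29% = $23,780.00
Remaining $108,400 at 22% = $23,848.00
Fee: $49,700.00 + $23,780.00 + $23,848.00 = $97,328.00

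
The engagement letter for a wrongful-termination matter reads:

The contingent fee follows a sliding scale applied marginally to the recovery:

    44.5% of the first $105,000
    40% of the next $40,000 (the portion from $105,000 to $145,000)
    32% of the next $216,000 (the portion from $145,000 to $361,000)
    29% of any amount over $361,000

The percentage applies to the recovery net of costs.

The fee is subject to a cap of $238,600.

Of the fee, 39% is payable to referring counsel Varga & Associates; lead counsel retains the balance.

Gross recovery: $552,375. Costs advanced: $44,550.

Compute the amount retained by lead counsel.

$106,398.79

Fee base (net of costs): $552,375 − $44,550 = $507,825
First $105,000 at 44.5% = $46,725.00
Next $40,000 at 40% = $16,000.00
Next $216,000 at 32% = $69,120.00
Remaining $146,825 at 29% = $42,579.25
Fee: $46,725.00 + $16,000.00 + $69,120.00 + $42,579.25 = $174,424.25
$174,424.25 is under the $238,600 cap.
Referral share: 39% of $174,424.25 = $68,025.46; lead counsel retains $174,424.25 − $68,025.46 = $106,398.79.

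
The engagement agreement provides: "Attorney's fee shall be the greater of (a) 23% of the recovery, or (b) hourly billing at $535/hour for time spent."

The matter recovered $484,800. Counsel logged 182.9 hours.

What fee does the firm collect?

$111,504.00

(a) 23% of $484,800 = $111,504.00
(b) 182.9 × $535 = $97,851.50
The greater is (a): $111,504.00.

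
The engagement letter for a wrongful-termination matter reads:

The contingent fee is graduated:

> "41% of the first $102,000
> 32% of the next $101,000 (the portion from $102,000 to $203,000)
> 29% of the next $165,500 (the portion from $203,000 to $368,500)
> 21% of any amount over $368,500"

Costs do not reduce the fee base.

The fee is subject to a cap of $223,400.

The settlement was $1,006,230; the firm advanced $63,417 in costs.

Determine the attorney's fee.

Fee base is the gross recovery, $1,006,230; costs are reimbursed separately.
First $102,000 at 41% = $41,820.00
Next $101,000 at 32% = $32,320.00
Next $165,500 at 29% = $47,995.00
Remaining $637,730 at 21% = $133,923.30
Fee: $41,820.00 + $32,320.00 + $47,995.00 + $133,923.30 = $256,058.30
$256,058.30 exceeds the $223,400 cap, so the fee is capped at $223,400.00.

$223,400.00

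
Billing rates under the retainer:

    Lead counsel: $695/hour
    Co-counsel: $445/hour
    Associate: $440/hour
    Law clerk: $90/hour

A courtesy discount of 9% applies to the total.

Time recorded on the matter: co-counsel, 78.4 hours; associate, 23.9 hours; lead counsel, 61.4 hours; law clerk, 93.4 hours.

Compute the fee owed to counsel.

Lead counsel: 61.4 × $695 = $42,673.00
Co-counsel: 78.4 × $445 = $34,888.00
Associate: 23.9 × $440 = $10,516.00
Law clerk: 93.4 × $90 = $8,406.00
Subtotal: $96,483.00
Less 9% discount: −$8,683.47
Total: $96,483.00 − $8,683.47 = $87,799.53

$87,799.53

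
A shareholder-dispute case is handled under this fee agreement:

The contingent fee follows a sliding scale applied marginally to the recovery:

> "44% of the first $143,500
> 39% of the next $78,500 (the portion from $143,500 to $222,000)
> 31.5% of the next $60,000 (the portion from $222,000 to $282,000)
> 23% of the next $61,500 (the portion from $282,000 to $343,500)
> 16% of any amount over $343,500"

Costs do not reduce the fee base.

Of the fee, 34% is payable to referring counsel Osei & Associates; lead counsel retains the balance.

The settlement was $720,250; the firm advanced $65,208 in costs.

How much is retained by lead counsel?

$123,472.80

Fee base is the gross recovery, $720,250; costs are reimbursed separately.
First $143,500 at 44% = $63,140.00
Next $78,500 at 39% = $30,615.00
Next $60,000 at 31.5% = $18,900.00
Next $61,500 at 23% = $14,145.00
Remaining $376,750 at 16% = $60,280.00
Fee: $63,140.00 + $30,615.00 + $18,900.00 + $14,145.00 + $60,280.00 = $187,080.00
Referral share: 34% of $187,080.00 = $63,607.20; lead counsel retains $187,080.00 − $63,607.20 = $123,472.80.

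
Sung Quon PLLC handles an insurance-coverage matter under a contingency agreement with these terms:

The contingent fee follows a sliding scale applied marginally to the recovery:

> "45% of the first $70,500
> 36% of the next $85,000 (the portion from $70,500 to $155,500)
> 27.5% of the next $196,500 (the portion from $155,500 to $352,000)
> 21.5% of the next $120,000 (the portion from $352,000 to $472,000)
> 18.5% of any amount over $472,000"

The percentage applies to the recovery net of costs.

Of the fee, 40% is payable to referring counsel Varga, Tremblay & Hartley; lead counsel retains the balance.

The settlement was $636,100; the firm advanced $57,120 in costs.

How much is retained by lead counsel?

$97,172.28

Fee base (net of costs): $636,100 − $57,120 = $578,980
First $70,500 at 45% = $31,725.00
Next $85,000 at 36% = $30,600.00
Next $196,500 at 27.5% = $54,037.50
Next $120,000 at 21.5% = $25,800.00
Remaining $106,980 at 18.5% = $19,791.30
Fee: $31,725.00 + $30,600.00 + $54,037.50 + $25,800.00 + $19,791.30 = $161,953.80
Referral share: 40% of $161,953.80 = $64,781.52; lead counsel retains $161,953.80 − $64,781.52 = $97,172.28.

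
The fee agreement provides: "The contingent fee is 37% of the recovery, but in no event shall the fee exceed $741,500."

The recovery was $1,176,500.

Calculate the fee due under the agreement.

$435,305.00

37% of $1,176,500 = $435,305.00
That is under the $741,500 cap.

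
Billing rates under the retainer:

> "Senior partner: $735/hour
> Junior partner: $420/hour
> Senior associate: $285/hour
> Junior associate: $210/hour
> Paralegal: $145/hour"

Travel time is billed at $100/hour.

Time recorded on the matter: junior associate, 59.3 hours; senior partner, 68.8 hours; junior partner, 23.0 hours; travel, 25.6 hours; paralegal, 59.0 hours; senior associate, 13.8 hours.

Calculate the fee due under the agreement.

$87,729.00

Senior partner: 68.8 × $735 = $50,568.00
Junior partner: 23.0 × $420 = $9,660.00
Senior associate: 13.8 × $285 = $3,933.00
Junior associate: 59.3 × $210 = $12,453.00
Paralegal: 59.0 × $145 = $8,555.00
Subtotal: $50,568.00 + $9,660.00 + $3,933.00 + $12,453.00 + $8,555.00 = $85,169.00
Travel: 25.6 × $100 = $2,560.00
Total: $85,169.00 + $2,560.00 = $87,729.00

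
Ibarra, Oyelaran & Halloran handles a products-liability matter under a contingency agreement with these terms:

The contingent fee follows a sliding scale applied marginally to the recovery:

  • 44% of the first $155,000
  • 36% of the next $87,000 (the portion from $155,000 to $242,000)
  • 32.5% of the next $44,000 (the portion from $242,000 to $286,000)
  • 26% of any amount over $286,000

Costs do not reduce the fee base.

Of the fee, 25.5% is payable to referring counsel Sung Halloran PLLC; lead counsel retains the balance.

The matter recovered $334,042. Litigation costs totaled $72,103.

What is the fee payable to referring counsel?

$32,209.28

Fee base is the gross recovery, $334,042; costs are reimbursed separately.
First $155,000 at 44% = $68,200.00
Next $87,000 at 36% = $31,320.00
Next $44,000 at 32.5% = $14,300.00
Remaining $48,042 at 26% = $12,490.92
Fee: $68,200.00 + $31,320.00 + $14,300.00 + $12,490.92 = $126,310.92
Referral share: 25.5% of $126,310.92 = $32,209.28; lead counsel retains $126,310.92 − $32,209.28 = $94,101.64.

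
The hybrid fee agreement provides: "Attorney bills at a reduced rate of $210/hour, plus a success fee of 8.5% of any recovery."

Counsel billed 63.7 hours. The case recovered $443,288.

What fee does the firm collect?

Hourly: 63.7 × $210 = $13,377.00
Success fee: 8.5% of $443,288 = $37,679.48
Total: $13,377.00 + $37,679.48 = $51,056.48

$51,056.48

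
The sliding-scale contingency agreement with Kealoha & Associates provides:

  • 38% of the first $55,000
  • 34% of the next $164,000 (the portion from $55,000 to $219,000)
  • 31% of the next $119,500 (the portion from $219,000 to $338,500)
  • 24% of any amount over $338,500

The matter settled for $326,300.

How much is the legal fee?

First $55,000 at 38% = $20,900.00
Next $164,000 at 34% = $55,760.00
Remaining $107,300 at 31% = $33,263.00
Fee: $20,900.00 + $55,760.00 + $33,263.00 = $109,923.00

$109,923.00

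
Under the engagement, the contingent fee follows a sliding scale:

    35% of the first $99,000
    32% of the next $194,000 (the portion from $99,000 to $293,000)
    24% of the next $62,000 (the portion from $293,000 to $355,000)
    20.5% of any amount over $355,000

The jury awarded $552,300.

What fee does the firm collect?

$152,056.50

First $99,000 at 35% = $34,650.00
Next $194,000 at 32% = $62,080.00
Next $62,000 at 24% = $14,880.00
Remaining $197,300 at 20.5% = $40,446.50
Fee: $34,650.00 + $62,080.00 + $14,880.00 + $40,446.50 = $152,056.50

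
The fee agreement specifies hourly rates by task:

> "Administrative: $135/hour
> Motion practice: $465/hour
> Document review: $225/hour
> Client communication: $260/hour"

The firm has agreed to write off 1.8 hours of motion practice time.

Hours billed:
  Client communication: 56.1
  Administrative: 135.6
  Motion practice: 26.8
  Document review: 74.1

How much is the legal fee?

Administrative: 135.6 × $135 = $18,306.00
Motion practice: 26.8 × $465 = $12,462.00
Document review: 74.1 × $225 = $16,672.50
Client communication: 56.1 × $260 = $14,586.00
Subtotal: $62,026.50
Write-off: 1.8 × $465 = $837.00
Total: $62,026.50 − $837.00 = $61,189.50

$61,189.50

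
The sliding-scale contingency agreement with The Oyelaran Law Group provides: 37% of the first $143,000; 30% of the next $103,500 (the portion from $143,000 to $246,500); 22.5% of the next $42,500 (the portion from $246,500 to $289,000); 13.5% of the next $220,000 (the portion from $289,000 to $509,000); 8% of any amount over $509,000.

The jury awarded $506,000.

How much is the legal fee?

$122,817.50

First $143,000 at 37% = $52,910.00
Next $103,500 at 30% = $31,050.00
Next $42,500 at 22.5% = $9,562.50
Remaining $217,000 at 13.5% = $29,295.00
Fee: $52,910.00 + $31,050.00 + $9,562.50 + $29,295.00 = $122,817.50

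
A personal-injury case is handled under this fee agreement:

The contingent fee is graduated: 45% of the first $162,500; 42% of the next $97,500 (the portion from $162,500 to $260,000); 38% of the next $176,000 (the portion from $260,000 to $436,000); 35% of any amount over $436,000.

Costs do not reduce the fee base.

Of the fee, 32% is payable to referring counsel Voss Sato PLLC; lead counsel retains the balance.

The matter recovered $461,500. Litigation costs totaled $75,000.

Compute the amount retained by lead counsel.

Fee base is the gross recovery, $461,500; costs are reimbursed separately.
First $162,500 at 45% = $73,125.00
Next $97,500 at 42% = $40,950.00
Next $176,000 at 38% = $66,880.00
Remaining $25,500 at 35% = $8,925.00
Fee: $73,125.00 + $40,950.00 + $66,880.00 + $8,925.00 = $189,880.00
Referral share: 32% of $189,880.00 = $60,761.60; lead counsel retains $189,880.00 − $60,761.60 = $129,118.40.

$129,118.40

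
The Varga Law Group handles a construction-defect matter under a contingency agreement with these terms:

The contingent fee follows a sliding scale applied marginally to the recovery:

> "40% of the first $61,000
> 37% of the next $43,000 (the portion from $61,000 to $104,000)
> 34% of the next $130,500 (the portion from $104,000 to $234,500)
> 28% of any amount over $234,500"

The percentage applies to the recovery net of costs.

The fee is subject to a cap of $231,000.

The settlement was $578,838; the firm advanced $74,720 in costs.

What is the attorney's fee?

Fee base (net of costs): $578,838 − $74,720 = $504,118
First $61,000 at 40% = $24,400.00
Next $43,000 at 37% = $15,910.00
Next $130,500 at 34% = $44,370.00
Remaining $269,618 at 28% = $75,493.04
Fee: $24,400.00 + $15,910.00 + $44,370.00 + $75,493.04 = $160,173.04
$160,173.04 is under the $231,000 cap.

$160,173.04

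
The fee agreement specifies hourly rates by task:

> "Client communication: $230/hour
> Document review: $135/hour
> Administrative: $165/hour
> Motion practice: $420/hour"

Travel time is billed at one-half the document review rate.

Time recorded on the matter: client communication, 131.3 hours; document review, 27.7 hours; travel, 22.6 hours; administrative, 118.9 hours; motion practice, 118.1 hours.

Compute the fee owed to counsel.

$104,684.50

Client communication: 131.3 × $230 = $30,199.00
Document review: 27.7 × $135 = $3,739.50
Administrative: 118.9 × $165 = $19,618.50
Motion practice: 118.1 × $420 = $49,602.00
Subtotal: $30,199.00 + $3,739.50 + $19,618.50 + $49,602.00 = $103,159.00
Travel: 22.6 × ($135 ÷ 2) = 22.6 × $67.50 = $1,525.50
Total: $103,159.00 + $1,525.50 = $104,684.50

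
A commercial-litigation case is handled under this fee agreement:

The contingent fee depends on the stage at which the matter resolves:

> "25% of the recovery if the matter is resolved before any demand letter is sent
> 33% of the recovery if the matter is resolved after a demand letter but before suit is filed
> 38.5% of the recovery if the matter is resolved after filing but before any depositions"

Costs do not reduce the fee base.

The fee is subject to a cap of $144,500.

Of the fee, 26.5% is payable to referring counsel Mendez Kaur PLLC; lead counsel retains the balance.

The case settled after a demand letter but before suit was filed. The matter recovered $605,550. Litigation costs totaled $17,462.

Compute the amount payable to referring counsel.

$38,292.50

Fee base is the gross recovery, $605,550; costs are reimbursed separately.
The matter settled after a demand letter but before suit was filed, so the 33% rate applies.
$605,550 × 33% = $199,831.50
$199,831.50 exceeds the $144,500 cap, so the fee is capped at $144,500.00.
Referral share: 26.5% of $144,500.00 = $38,292.50; lead counsel retains $144,500.00 − $38,292.50 = $106,207.50.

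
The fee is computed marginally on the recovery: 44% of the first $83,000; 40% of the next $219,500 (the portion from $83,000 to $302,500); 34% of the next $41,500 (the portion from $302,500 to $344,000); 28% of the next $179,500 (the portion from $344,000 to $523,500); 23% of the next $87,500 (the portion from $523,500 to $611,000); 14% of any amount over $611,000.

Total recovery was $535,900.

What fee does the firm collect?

First $83,000 at 44% = $36,520.00
Next $219,500 at 40% = $87,800.00
Next $41,500 at 34% = $14,110.00
Next $179,500 at 28% = $50,260.00
Remaining $12,400 at 23% = $2,852.00
Fee: $36,520.00 + $87,800.00 + $14,110.00 + $50,260.00 + $2,852.00 = $191,542.00

$191,542.00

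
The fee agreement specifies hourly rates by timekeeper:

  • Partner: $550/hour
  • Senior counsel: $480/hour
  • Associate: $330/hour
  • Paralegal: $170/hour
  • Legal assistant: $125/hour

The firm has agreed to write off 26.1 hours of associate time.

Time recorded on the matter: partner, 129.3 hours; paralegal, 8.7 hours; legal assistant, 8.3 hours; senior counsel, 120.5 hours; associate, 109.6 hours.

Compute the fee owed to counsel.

$159,026.50

Partner: 129.3 × $550 = $71,115.00
Senior counsel: 120.5 × $480 = $57,840.00
Associate: 109.6 × $330 = $36,168.00
Paralegal: 8.7 × $170 = $1,479.00
Legal assistant: 8.3 × $125 = $1,037.50
Subtotal: $167,639.50
Write-off: 26.1 × $330 = $8,613.00
Total: $167,639.50 − $8,613.00 = $159,026.50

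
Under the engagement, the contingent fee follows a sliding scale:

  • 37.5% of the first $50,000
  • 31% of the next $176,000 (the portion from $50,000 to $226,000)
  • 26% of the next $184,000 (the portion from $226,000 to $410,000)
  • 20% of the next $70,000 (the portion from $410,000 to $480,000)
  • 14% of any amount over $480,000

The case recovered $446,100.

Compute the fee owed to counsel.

$128,370.00

First $50,000 at 37.5% = $18,750.00
Next $176,000 at 31% = $54,560.00
Next $184,000 at 26% = $47,840.00
Remaining $36,100 at 20% = $7,220.00
Fee: $18,750.00 + $54,560.00 + $47,840.00 + $7,220.00 = $128,370.00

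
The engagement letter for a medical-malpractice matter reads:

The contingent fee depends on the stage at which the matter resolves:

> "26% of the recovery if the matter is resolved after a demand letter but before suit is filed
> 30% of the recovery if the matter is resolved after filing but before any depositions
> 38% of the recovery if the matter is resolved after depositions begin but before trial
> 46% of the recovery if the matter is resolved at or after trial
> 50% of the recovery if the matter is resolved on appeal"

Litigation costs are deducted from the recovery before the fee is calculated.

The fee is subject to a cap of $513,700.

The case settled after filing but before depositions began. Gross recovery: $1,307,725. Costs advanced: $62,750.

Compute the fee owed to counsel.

Fee base (net of costs): $1,307,725 − $62,750 = $1,244,975
The matter settled after filing but before depositions began, so the 30% rate applies.
$1,244,975 × 30% = $373,492.50
$373,492.50 is under the $513,700 cap.

$373,492.50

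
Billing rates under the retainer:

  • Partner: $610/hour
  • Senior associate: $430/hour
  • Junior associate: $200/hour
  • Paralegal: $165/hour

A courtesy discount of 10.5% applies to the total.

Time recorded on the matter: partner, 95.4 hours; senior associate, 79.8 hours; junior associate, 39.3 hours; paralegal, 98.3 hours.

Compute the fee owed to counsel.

$104,345.81

Partner: 95.4 × $610 = $58,194.00
Senior associate: 79.8 × $430 = $34,314.00
Junior associate: 39.3 × $200 = $7,860.00
Paralegal: 98.3 × $165 = $16,219.50
Subtotal: $116,587.50
Less 10.5% discount: −$12,241.69
Total: $116,587.50 − $12,241.69 = $104,345.81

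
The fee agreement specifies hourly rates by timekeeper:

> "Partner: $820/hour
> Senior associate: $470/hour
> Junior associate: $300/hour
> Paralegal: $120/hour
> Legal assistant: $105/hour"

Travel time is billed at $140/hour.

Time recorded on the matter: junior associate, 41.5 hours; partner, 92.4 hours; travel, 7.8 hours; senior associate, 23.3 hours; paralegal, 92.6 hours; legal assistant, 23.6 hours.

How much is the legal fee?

$113,851.00

Partner: 92.4 × $820 = $75,768.00
Senior associate: 23.3 × $470 = $10,951.00
Junior associate: 41.5 × $300 = $12,450.00
Paralegal: 92.6 × $120 = $11,112.00
Legal assistant: 23.6 × $105 = $2,478.00
Subtotal: $75,768.00 + $10,951.00 + $12,450.00 + $11,112.00 + $2,478.00 = $112,759.00
Travel: 7.8 × $140 = $1,092.00
Total: $112,759.00 + $1,092.00 = $113,851.00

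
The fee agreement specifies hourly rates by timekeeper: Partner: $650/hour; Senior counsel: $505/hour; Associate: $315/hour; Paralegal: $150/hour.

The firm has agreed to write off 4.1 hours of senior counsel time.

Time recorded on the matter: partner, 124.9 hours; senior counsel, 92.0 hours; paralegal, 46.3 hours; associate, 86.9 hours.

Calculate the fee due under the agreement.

$159,893.00

Partner: 124.9 × $650 = $81,185.00
Senior counsel: 92.0 × $505 = $46,460.00
Associate: 86.9 × $315 = $27,373.50
Paralegal: 46.3 × $150 = $6,945.00
Subtotal: $161,963.50
Write-off: 4.1 × $505 = $2,070.50
Total: $161,963.50 − $2,070.50 = $159,893.00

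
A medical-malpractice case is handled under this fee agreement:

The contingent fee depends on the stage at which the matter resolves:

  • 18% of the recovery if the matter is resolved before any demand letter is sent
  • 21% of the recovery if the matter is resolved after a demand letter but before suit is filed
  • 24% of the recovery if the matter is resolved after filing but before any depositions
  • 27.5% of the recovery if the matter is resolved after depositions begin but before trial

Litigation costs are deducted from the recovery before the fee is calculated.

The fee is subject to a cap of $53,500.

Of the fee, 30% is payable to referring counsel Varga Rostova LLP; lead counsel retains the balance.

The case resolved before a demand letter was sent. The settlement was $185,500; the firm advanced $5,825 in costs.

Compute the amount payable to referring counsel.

$9,702.45

Fee base (net of costs): $185,500 − $5,825 = $179,675
The matter resolved before a demand letter was sent, so the 18% rate applies.
$179,675 × 18% = $32,341.50
$32,341.50 is under the $53,500 cap.
Referral share: 30% of $32,341.50 = $9,702.45; lead counsel retains $32,341.50 − $9,702.45 = $22,639.05.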